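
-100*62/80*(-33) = 5115/2 = 2557.50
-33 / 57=-0.58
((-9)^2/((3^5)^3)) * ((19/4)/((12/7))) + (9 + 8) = 144552085/8503056 = 17.00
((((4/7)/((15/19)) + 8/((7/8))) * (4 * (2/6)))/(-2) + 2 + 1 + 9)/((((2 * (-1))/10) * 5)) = -244/45 = -5.42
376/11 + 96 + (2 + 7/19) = 27703/209 = 132.55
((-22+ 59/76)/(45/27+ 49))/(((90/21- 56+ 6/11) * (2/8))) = 372603/11378720 = 0.03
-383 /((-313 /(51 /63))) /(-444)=-6511/2918412 = 0.00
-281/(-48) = 281/48 = 5.85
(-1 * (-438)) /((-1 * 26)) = -219/13 = -16.85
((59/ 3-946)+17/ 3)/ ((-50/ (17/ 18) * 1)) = 23477/1350 = 17.39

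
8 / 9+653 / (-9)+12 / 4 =-206/3 = -68.67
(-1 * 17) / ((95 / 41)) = -697/95 = -7.34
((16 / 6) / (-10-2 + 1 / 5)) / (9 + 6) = -8/531 = -0.02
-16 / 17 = -0.94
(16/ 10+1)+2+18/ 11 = 343/55 = 6.24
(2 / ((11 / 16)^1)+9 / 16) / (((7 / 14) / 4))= 611/22 = 27.77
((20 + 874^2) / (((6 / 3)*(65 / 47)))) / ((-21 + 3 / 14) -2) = -251321784/20735 = -12120.66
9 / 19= 0.47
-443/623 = -0.71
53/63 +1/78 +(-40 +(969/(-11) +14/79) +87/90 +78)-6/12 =-345841277/7117110 = -48.59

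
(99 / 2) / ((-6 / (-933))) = 30789/4 = 7697.25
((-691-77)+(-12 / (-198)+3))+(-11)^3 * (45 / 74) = -3844517/2442 = -1574.33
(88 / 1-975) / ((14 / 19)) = -16853/14 = -1203.79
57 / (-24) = -19/8 = -2.38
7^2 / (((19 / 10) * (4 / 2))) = 12.89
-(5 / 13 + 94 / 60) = -761/390 = -1.95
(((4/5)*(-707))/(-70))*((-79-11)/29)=-3636/145 = -25.08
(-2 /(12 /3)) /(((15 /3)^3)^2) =-1/31250 = 0.00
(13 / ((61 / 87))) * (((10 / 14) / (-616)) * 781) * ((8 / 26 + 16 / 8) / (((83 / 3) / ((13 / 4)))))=-18067725/3969392 = -4.55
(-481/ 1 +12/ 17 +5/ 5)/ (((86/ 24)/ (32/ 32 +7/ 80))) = -531657/3655 = -145.46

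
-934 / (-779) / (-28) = -0.04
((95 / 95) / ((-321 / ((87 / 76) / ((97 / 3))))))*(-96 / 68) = 522/3352417 = 0.00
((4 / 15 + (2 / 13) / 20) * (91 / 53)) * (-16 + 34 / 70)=-19367/2650 = -7.31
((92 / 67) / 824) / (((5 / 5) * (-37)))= -23/510674 = 0.00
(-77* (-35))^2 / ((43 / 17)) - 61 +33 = 123470221/43 = 2871400.49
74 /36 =37/18 = 2.06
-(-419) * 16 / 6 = 3352/3 = 1117.33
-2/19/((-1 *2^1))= 1/19 = 0.05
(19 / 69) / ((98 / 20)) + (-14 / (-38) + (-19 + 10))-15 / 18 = -1208813/128478 = -9.41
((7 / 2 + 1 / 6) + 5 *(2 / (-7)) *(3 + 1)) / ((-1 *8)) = 0.26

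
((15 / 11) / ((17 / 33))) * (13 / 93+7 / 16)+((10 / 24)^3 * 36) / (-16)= 552605/404736 = 1.37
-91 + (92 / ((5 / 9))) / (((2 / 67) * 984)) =-69997/820 = -85.36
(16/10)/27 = 0.06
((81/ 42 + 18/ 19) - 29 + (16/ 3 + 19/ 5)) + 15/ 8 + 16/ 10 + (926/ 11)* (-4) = -350.24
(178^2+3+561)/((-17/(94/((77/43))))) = -130346416/1309 = -99577.09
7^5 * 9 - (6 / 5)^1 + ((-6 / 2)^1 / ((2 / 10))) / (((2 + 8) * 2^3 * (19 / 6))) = 114958923/760 = 151261.74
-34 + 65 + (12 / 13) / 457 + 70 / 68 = 6470157/201994 = 32.03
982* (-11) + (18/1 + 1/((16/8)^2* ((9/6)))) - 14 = -64787/6 = -10797.83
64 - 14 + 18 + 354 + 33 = 455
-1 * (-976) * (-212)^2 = 43865344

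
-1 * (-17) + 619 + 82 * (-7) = 62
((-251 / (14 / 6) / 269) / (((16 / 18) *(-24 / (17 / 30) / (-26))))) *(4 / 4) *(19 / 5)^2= -60075093/15064000 = -3.99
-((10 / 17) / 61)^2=-100/1075369 = 0.00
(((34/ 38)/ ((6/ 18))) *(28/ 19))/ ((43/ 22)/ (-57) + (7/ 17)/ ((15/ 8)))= 8011080/375307 = 21.35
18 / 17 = 1.06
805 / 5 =161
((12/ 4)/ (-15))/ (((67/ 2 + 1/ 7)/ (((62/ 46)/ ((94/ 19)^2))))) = -78337/239300970 = 0.00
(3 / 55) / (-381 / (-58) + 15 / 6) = 87/14465 = 0.01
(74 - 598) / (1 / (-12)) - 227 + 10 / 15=18185/3 = 6061.67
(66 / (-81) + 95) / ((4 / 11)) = 27973/108 = 259.01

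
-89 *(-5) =445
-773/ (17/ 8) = -6184/17 = -363.76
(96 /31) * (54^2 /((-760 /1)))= -34992/2945 = -11.88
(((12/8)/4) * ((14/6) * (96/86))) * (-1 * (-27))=1134/43 = 26.37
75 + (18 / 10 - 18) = 294/5 = 58.80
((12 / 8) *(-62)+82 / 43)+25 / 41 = -159522/1763 = -90.48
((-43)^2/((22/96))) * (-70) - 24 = -6212904/11 = -564809.45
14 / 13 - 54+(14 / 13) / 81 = -55714/1053 = -52.91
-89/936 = -0.10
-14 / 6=-2.33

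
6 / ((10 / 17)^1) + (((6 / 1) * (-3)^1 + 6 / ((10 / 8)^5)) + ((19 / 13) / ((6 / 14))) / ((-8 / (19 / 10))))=-12955519/1950000 = -6.64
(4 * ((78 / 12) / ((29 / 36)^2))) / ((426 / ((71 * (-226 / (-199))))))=1269216/167359 = 7.58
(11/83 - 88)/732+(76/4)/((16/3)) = 278867/81008 = 3.44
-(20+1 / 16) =-20.06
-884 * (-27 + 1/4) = 23647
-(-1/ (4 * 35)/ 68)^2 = -1/90630400 = 0.00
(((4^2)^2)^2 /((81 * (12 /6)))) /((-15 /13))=-350.60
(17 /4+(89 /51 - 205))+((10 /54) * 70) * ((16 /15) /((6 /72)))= -60733/1836 = -33.08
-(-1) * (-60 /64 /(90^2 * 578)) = -1/4993920 = 0.00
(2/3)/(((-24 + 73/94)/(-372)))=23312/2183 = 10.68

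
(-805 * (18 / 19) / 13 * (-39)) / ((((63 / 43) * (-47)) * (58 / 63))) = -934605/25897 = -36.09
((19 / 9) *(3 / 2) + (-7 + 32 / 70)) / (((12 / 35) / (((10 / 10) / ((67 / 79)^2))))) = -4424869/323208 = -13.69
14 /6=7/3 = 2.33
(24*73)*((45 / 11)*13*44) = 4099680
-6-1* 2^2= -10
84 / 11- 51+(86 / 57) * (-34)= -94.66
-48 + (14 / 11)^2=-5612/121 = -46.38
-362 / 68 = -181/34 = -5.32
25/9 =2.78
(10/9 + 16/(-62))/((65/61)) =14518/18135 = 0.80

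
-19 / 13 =-1.46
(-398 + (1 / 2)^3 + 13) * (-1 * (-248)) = -95449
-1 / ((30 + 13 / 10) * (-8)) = 5/1252 = 0.00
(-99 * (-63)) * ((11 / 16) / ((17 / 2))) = 504.46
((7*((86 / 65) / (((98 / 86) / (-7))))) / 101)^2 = 13675204/43099225 = 0.32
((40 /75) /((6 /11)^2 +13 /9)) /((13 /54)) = 156816/123305 = 1.27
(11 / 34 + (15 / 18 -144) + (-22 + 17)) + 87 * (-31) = -2844.84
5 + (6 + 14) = 25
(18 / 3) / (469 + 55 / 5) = 1/80 = 0.01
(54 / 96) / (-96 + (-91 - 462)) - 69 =-716505/10384 = -69.00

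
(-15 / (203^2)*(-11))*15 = 0.06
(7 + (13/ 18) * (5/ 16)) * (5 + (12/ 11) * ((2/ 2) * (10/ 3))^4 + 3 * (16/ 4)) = 1095.99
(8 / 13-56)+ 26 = -382/13 = -29.38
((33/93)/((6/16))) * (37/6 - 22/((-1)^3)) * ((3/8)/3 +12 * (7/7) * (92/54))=2753179/5022 = 548.22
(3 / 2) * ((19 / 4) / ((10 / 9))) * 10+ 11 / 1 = 601/8 = 75.12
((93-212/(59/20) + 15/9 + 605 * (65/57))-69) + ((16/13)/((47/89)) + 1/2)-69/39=883254025/1369862 = 644.78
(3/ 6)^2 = 0.25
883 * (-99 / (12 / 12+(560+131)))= -87417/692 = -126.33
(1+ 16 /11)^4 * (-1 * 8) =-4251528/14641 = -290.39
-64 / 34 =-32/17 = -1.88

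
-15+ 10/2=-10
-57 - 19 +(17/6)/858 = -391231/5148 = -76.00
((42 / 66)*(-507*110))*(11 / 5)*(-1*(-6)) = -468468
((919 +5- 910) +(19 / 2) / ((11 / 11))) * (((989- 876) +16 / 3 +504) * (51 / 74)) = 1491733/148 = 10079.28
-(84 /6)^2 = -196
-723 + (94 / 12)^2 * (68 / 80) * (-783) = -41561.89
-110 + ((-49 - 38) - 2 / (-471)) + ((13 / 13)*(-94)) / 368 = -17094577/86664 = -197.25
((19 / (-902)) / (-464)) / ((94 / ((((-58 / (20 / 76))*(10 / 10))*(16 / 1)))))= -361/211970 = 0.00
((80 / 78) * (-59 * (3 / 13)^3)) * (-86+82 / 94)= 84981240/1342367 = 63.31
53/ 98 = 0.54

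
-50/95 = -10/19 = -0.53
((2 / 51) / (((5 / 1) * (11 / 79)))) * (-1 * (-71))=11218/2805 = 4.00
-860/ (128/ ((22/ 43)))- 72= -1207/16 = -75.44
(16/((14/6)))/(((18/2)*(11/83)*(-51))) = -1328/11781 = -0.11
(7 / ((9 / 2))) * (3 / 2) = 7/3 = 2.33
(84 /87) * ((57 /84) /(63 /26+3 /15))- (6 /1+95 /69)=-4863071/682341 = -7.13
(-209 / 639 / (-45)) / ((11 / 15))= 19/1917 = 0.01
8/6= 4/3 = 1.33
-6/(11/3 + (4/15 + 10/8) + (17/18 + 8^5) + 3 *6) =-1080/5902583 = 0.00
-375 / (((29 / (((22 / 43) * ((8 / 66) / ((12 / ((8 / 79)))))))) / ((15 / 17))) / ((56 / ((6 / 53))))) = -14840000/5024163 = -2.95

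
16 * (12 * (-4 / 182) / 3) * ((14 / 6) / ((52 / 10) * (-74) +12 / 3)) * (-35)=-200/663 = -0.30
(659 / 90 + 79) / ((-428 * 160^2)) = -7769/986112000 = 0.00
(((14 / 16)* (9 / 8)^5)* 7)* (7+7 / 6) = 47258883/524288 = 90.14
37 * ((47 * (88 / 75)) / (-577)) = -3.54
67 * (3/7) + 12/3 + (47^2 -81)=15125/7 = 2160.71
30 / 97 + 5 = 515/97 = 5.31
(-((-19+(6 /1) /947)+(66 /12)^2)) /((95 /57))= -127917/18940 = -6.75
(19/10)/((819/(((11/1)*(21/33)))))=19/1170 = 0.02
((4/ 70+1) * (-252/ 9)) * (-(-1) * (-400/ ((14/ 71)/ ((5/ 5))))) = 420320/7 = 60045.71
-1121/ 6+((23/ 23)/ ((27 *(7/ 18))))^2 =-164779/882 = -186.82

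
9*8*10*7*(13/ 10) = 6552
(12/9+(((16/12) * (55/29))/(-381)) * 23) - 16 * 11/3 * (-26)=50599360/33147 = 1526.51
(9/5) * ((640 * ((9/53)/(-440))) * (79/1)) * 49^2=-245823984/2915 = -84330.70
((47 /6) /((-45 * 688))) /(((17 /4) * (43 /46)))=-1081/16973820 = 0.00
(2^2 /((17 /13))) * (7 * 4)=1456/17 = 85.65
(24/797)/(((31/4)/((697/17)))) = 3936/24707 = 0.16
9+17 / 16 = 161/16 = 10.06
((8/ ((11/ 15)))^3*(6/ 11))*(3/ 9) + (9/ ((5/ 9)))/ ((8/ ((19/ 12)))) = 560470833/2342560 = 239.26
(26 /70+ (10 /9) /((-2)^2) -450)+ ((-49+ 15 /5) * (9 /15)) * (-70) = 934069/630 = 1482.65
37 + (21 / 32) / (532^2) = 47871491/1293824 = 37.00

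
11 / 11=1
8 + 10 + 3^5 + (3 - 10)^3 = -82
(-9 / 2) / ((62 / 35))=-315/124 = -2.54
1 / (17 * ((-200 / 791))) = -791/3400 = -0.23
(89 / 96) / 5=89/480 = 0.19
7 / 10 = 0.70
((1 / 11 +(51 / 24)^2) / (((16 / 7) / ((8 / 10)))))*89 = 2020389/14080 = 143.49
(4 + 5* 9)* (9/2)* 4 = 882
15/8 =1.88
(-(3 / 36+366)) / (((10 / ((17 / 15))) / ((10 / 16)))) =-74681/2880 = -25.93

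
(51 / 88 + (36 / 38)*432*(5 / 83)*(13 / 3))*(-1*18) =-134160003/69388 = -1933.48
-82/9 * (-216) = 1968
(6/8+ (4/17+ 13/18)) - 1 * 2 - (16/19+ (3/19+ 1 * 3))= -2627/612 = -4.29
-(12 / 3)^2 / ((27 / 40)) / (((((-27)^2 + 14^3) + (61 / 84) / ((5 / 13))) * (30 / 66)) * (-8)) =24640/13135077 = 0.00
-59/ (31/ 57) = -3363/31 = -108.48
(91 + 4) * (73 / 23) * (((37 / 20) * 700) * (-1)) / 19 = -20551.09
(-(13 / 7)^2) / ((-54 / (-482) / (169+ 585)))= -30709666/1323 = -23212.14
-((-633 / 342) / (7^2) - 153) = 854869/5586 = 153.04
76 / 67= 1.13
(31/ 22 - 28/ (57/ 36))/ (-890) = 6803/372020 = 0.02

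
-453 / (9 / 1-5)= -453/4 = -113.25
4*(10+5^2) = 140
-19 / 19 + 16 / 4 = 3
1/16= 0.06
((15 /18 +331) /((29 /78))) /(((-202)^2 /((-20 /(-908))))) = 129415/268612732 = 0.00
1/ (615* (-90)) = -1/55350 = 0.00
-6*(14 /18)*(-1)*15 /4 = 35/2 = 17.50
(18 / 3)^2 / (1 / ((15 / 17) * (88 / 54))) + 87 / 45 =13693/255 = 53.70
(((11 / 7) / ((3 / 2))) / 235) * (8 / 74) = 88/182595 = 0.00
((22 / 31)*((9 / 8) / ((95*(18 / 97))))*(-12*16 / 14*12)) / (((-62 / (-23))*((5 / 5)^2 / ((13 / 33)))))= -696072/639065 = -1.09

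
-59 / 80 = -0.74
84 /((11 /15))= 1260/11 = 114.55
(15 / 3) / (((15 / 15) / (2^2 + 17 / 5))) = 37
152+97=249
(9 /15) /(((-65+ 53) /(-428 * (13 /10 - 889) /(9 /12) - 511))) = -2530349/100 = -25303.49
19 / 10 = 1.90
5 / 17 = 0.29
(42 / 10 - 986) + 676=-1529/5 = -305.80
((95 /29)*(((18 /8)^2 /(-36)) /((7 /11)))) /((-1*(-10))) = -1881/25984 = -0.07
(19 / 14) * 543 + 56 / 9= 93637/126 = 743.15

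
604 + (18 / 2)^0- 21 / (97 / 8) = 58517/97 = 603.27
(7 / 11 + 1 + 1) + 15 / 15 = 40/11 = 3.64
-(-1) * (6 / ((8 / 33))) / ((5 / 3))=14.85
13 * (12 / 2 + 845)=11063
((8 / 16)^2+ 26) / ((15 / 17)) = 119/4 = 29.75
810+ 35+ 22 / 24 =10151/12 = 845.92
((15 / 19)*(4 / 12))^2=25/361 = 0.07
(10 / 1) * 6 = 60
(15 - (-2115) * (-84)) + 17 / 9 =-1598788/9 = -177643.11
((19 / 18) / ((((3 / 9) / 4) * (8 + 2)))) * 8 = 152/15 = 10.13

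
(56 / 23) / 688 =7/1978 = 0.00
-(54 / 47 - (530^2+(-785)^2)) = 42164821/47 = 897123.85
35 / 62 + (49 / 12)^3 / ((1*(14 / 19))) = 9959803/107136 = 92.96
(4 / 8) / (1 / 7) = 7/2 = 3.50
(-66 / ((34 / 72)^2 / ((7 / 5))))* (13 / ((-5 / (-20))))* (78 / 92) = -607134528/33235 = -18267.93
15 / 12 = 5/4 = 1.25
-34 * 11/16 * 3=-561/8 = -70.12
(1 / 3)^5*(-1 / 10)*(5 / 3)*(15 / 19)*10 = -25/4617 = -0.01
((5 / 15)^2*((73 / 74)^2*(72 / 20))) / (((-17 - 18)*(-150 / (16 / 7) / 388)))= 8270608/125776875 = 0.07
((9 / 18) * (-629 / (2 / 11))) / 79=-6919/316 = -21.90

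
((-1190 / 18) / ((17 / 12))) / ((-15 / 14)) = 392/9 = 43.56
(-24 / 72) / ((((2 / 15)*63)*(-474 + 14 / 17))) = 85/1013544 = 0.00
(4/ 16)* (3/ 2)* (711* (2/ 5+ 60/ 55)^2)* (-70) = -25099011/605 = -41485.97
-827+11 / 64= -52917/64 = -826.83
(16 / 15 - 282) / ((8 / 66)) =-23177/10 = -2317.70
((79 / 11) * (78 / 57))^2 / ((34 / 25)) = 52736450/742577 = 71.02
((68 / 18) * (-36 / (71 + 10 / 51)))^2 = 48108096/13184161 = 3.65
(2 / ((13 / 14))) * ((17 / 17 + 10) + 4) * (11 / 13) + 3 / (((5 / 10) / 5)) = 9690/169 = 57.34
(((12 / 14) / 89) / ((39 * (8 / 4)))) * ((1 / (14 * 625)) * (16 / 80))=1/354331250 = 0.00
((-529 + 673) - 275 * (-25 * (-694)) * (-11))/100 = 524838.94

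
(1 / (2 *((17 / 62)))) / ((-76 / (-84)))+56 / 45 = 47383/14535 = 3.26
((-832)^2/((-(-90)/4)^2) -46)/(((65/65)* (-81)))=-2675746/164025 = -16.31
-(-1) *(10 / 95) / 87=2/1653 = 0.00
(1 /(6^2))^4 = 1/1679616 = 0.00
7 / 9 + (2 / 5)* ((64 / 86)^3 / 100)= 69716081/89445375 = 0.78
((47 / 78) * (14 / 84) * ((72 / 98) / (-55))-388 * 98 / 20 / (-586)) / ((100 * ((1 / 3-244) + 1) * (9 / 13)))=-66581/344912568 = 0.00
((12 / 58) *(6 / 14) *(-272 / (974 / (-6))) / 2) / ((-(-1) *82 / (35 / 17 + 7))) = 4752/579043 = 0.01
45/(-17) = -45/17 = -2.65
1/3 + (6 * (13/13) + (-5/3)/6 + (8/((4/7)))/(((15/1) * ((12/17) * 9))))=2512/405 = 6.20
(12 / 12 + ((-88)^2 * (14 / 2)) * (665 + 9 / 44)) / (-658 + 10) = -4006601/72 = -55647.24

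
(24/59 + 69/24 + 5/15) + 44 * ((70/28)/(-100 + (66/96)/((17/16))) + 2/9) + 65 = 184838399/2391624 = 77.29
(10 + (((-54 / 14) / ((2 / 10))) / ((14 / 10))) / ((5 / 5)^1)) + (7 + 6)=452/49 = 9.22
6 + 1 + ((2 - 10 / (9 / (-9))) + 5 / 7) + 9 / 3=159/7 = 22.71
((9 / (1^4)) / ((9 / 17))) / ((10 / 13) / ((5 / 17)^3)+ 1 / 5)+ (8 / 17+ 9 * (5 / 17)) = 3.68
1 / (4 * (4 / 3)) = 3/16 = 0.19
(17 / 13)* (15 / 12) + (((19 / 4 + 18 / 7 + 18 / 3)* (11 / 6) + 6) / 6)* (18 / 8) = 75963/5824 = 13.04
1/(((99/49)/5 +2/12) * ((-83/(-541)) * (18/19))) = 2518355/208911 = 12.05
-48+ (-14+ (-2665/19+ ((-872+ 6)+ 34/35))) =-709749/665 = -1067.29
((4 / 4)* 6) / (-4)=-3/2 = -1.50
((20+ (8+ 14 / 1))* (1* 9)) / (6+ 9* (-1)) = -126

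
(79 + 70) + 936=1085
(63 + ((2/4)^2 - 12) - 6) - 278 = -232.75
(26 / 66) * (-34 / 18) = -221/297 = -0.74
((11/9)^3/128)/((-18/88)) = -14641/209952 = -0.07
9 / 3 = 3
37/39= 0.95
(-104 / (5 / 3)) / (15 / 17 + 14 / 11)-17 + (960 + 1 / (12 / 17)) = 1702759/1860 = 915.46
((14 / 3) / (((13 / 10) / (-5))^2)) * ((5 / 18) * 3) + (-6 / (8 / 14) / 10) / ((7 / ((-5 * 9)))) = 391067/6084 = 64.28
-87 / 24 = -29/8 = -3.62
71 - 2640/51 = 327/17 = 19.24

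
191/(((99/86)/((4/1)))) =65704/99 = 663.68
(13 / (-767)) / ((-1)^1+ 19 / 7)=-7/708 = -0.01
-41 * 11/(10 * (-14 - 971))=451/9850 = 0.05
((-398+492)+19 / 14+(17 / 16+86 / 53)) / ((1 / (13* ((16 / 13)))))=581979/371 = 1568.68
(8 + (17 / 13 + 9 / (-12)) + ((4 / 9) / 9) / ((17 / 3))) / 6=204463/143208 = 1.43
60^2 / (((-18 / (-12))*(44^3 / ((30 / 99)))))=125/14641 = 0.01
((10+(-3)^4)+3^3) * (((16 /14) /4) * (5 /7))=1180/49 = 24.08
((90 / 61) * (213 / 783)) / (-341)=-710/603229 = 0.00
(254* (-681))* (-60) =10378440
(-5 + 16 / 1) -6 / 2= 8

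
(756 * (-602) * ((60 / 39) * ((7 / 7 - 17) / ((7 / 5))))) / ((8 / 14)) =182044800/13 = 14003446.15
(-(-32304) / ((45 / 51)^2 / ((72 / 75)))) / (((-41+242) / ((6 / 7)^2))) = 298747392/2051875 = 145.60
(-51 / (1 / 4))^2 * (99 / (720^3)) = 3179/288000 = 0.01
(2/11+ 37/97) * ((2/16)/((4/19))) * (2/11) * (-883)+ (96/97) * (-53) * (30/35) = -129683047/1314544 = -98.65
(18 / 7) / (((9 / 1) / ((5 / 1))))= 10/7 = 1.43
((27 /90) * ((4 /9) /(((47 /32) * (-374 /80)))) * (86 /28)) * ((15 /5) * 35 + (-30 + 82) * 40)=-24052480/184569 = -130.32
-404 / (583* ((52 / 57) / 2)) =-11514/7579 = -1.52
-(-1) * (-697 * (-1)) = 697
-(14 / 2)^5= -16807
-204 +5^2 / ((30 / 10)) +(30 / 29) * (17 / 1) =-15493/87 = -178.08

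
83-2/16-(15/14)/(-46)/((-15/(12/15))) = 533707/6440 = 82.87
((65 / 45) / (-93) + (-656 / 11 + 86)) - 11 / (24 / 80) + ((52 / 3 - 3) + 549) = 5091607/9207 = 553.01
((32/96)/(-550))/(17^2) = -1/476850 = 0.00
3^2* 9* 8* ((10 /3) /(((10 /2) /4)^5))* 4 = 2831.16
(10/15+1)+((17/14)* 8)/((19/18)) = 10.87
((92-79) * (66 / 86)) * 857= 367653/43 = 8550.07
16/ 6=8/3 = 2.67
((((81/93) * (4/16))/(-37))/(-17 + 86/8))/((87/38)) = 342/831575 = 0.00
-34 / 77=-0.44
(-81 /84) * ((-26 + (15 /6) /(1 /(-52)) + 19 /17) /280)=0.53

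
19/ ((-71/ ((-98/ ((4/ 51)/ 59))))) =2801379/142 = 19728.02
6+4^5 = 1030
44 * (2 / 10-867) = -190696/5 = -38139.20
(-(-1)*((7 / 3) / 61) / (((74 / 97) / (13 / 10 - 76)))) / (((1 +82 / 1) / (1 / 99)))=-679/1489620 = 0.00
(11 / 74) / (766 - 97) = 11/49506 = 0.00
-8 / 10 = -4/5 = -0.80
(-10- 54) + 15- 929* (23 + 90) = -105026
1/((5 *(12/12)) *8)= 1/40 = 0.02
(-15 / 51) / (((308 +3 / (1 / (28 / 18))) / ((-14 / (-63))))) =-5/23919 = 0.00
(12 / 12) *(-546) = -546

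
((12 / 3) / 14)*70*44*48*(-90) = -3801600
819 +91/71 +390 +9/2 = 172499/142 = 1214.78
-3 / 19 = -0.16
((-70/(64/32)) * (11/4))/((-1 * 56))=55/32 = 1.72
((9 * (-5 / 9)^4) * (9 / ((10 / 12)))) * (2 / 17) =500/459 = 1.09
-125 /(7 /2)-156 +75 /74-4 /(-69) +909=25675523/35742 = 718.36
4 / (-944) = -1/236 = 0.00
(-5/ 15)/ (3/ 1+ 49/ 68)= -0.09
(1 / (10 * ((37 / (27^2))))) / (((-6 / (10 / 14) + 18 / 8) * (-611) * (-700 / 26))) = -243/12477325 = 0.00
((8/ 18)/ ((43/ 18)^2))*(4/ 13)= 576/24037 = 0.02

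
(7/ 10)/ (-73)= -0.01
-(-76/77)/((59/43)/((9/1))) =6.47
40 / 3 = 13.33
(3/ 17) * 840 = 2520/17 = 148.24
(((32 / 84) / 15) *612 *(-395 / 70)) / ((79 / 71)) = -19312/245 = -78.82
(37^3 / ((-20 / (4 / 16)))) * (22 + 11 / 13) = -15043941/1040 = -14465.33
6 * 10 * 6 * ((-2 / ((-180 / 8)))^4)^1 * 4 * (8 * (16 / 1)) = 1048576/91125 = 11.51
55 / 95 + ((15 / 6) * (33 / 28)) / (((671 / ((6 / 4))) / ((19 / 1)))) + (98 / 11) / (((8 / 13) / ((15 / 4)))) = 39262541/713944 = 54.99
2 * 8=16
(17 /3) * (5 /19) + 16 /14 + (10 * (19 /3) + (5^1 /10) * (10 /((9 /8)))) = 70.41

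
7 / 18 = 0.39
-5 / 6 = -0.83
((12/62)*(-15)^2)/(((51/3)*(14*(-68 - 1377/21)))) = -135/98549 = 0.00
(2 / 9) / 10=1/45 = 0.02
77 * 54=4158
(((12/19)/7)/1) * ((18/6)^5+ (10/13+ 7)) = 39120/1729 = 22.63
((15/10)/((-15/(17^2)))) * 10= -289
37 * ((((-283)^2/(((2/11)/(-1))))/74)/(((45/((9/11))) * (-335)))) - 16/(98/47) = 1405161/328300 = 4.28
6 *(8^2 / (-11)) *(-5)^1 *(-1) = -1920/11 = -174.55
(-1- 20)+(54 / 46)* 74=1515/23 = 65.87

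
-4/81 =-0.05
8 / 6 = 4/3 = 1.33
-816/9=-272/3 = -90.67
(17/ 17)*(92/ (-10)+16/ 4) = -26/5 = -5.20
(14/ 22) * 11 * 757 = 5299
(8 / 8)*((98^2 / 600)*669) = 535423/50 = 10708.46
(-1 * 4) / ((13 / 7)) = -28/13 = -2.15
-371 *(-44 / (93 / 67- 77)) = -546854/2533 = -215.89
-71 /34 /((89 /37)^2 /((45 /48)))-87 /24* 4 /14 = -1.37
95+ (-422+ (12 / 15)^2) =-8159/25 = -326.36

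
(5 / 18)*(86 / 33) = 215/297 = 0.72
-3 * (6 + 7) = -39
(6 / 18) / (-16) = -1/48 = -0.02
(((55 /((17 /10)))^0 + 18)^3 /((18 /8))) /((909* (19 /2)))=2888/8181 = 0.35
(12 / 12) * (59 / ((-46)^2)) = 59/2116 = 0.03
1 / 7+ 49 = 344/7 = 49.14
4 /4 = 1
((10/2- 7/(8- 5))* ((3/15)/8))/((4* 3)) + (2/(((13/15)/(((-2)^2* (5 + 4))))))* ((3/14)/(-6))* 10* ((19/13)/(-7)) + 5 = 16695181/1490580 = 11.20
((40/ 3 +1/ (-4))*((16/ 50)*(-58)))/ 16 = -4553/300 = -15.18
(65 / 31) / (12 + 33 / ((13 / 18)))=169/4650 = 0.04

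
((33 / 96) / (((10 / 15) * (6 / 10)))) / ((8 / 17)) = 935/512 = 1.83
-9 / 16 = -0.56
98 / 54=49/27 = 1.81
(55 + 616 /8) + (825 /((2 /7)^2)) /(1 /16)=161832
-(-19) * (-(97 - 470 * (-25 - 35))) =-537643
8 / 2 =4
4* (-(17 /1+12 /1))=-116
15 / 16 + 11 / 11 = 31/16 = 1.94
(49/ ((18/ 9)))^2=2401/4 = 600.25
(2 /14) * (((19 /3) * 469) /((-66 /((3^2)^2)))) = -11457/22 = -520.77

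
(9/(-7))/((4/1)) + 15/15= 19/28 = 0.68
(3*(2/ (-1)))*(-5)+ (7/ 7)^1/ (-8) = 239/8 = 29.88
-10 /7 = -1.43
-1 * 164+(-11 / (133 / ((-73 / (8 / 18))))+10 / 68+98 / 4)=-1137449/9044 = -125.77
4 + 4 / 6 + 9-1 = 38/3 = 12.67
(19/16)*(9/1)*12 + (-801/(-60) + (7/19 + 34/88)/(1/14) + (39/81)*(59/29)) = 250619737/1636470 = 153.15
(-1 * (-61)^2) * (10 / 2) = -18605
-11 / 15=-0.73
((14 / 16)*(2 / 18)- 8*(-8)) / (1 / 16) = 9230/9 = 1025.56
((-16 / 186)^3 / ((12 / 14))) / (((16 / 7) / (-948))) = 0.31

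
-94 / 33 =-2.85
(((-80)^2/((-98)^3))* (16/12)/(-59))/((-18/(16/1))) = -25600/187414857 = 0.00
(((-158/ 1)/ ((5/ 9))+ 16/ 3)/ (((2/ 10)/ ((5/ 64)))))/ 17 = -10465/1632 = -6.41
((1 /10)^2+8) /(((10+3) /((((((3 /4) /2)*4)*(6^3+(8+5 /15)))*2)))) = 539073/1300 = 414.67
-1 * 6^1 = -6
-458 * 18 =-8244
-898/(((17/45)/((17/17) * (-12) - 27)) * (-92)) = -787995/782 = -1007.67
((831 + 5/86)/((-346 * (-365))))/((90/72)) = 71471/13576175 = 0.01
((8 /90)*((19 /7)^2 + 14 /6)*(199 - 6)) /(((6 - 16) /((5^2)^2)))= -13760900/1323 = -10401.28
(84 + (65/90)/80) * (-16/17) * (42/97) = -846811/24735 = -34.24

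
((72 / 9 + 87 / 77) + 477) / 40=4679/385 = 12.15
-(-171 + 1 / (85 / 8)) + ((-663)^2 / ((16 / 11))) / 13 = 31847587/1360 = 23417.34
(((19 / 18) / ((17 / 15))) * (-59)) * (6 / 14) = -5605/238 = -23.55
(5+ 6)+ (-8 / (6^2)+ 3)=124/9 = 13.78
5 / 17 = 0.29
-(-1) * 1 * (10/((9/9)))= 10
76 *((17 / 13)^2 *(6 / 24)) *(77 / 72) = 422807/12168 = 34.75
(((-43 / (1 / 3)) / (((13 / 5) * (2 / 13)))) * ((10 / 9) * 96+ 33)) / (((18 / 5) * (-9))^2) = -2252125/52488 = -42.91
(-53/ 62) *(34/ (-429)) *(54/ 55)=0.07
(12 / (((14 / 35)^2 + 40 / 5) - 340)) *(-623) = 46725/2074 = 22.53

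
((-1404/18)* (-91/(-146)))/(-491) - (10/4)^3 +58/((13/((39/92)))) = -89922245/6595112 = -13.63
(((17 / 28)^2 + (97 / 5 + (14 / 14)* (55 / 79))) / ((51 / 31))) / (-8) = -196463957/126349440 = -1.55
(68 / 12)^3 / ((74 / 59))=289867/1998 = 145.08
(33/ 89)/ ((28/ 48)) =396/623 = 0.64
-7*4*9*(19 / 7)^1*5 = -3420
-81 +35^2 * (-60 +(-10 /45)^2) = -5955161/81 = -73520.51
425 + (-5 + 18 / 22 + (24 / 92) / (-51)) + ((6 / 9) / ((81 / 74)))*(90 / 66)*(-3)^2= 16578593/38709 = 428.29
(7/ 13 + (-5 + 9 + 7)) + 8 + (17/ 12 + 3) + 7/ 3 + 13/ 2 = 32.79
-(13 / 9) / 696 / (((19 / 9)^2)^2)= -3159/30234472 = 0.00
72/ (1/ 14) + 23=1031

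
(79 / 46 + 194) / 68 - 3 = -381/3128 = -0.12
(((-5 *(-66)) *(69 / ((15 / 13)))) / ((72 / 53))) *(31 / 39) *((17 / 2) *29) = 204929747/72 = 2846246.49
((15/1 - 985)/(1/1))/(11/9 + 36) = -26.06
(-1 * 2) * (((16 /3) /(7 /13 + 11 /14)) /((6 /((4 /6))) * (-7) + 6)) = 5824/41211 = 0.14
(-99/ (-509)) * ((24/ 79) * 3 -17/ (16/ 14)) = -873675/321688 = -2.72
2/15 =0.13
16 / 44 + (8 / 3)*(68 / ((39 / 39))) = 5996/33 = 181.70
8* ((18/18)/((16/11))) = 11/2 = 5.50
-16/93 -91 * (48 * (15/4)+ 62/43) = -66029014/3999 = -16511.38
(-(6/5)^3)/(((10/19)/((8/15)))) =-5472/3125 = -1.75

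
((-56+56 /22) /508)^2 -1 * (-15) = 29295744/1951609 = 15.01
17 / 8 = 2.12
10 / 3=3.33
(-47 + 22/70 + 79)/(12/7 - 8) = -1131/220 = -5.14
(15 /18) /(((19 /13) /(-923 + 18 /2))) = -29705/57 = -521.14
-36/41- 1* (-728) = 29812/41 = 727.12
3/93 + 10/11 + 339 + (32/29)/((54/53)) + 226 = 151397206/267003 = 567.02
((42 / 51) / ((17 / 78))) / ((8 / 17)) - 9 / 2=60/17 = 3.53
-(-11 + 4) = 7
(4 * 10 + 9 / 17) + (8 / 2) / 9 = 6269/153 = 40.97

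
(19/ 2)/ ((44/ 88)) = 19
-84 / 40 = -2.10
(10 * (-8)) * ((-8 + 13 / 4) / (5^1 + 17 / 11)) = 1045/18 = 58.06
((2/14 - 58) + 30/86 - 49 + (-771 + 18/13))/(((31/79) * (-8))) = 33854186/121303 = 279.09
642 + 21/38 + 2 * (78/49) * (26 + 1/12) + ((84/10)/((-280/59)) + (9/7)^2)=67541863/93100 = 725.48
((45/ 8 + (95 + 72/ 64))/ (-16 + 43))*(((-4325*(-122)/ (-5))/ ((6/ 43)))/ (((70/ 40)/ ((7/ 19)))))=-923440265/1539 = -600026.16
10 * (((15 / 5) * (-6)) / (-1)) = 180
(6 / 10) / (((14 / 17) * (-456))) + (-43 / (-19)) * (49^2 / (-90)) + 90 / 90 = -5686001/95760 = -59.38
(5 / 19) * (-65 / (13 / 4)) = -100/19 = -5.26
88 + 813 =901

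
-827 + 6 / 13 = -10745/13 = -826.54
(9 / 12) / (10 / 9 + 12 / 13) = 351/952 = 0.37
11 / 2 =5.50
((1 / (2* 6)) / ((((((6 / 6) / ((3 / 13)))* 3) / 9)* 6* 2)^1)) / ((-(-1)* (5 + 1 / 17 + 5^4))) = 17/2227888 = 0.00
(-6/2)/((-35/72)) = 216/35 = 6.17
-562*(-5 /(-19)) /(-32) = 1405/304 = 4.62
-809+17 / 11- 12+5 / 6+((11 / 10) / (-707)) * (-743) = -95361403/116655 = -817.47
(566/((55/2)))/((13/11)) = 1132/65 = 17.42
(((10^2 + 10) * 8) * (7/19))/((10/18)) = 11088/19 = 583.58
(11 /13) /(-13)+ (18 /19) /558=-6310/99541 = -0.06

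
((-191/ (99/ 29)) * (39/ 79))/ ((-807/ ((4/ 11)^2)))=1152112/254565729 = 0.00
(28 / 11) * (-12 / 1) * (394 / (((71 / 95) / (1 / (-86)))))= 6288240/33583 = 187.24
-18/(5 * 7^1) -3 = -123/35 = -3.51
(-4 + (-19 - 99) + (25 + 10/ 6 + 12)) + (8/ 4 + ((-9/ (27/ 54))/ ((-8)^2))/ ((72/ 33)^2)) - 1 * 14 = -586091/6144 = -95.39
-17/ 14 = -1.21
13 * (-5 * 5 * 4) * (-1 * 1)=1300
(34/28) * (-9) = -153/14 = -10.93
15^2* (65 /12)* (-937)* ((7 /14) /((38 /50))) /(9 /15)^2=-951640625/456 = -2086931.20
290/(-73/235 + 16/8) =68150/397 = 171.66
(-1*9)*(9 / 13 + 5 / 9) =-146/13 = -11.23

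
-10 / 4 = -5/2 = -2.50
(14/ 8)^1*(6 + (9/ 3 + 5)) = 49/2 = 24.50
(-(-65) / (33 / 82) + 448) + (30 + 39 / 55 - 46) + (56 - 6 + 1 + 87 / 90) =71081/110 = 646.19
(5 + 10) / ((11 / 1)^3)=15/1331 = 0.01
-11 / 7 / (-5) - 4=-129/35 = -3.69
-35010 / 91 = -384.73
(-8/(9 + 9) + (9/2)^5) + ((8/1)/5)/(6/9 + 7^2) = 395835097/214560 = 1844.87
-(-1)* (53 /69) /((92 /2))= 53/3174 = 0.02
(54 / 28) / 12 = 9/56 = 0.16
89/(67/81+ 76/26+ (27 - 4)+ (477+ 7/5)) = 468585/2659616 = 0.18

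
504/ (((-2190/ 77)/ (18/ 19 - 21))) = 2464308/6935 = 355.34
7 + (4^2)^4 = 65543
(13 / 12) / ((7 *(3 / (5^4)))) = 8125/252 = 32.24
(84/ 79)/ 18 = 14/237 = 0.06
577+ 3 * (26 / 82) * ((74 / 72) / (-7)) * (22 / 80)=576.96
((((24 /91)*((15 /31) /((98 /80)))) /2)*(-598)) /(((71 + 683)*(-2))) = 82800/4008641 = 0.02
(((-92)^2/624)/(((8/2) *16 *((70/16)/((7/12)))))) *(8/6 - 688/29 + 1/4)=-815189/1302912 = -0.63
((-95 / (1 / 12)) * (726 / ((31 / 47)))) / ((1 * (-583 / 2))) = 4304.66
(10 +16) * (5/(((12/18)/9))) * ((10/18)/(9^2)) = 325/27 = 12.04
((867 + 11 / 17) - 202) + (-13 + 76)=12387/17 = 728.65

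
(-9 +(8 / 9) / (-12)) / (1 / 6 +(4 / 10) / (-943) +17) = -2310350/4370697 = -0.53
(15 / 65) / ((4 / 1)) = 3/52 = 0.06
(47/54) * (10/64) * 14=1.90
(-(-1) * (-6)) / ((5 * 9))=-2/15 = -0.13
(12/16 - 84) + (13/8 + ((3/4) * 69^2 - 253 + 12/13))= 336653/104 = 3237.05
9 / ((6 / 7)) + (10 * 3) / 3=41/2 = 20.50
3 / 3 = 1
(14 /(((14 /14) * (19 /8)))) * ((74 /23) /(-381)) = -8288/166497 = -0.05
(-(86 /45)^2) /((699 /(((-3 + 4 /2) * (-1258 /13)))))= -9304168/18401175 = -0.51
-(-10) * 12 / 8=15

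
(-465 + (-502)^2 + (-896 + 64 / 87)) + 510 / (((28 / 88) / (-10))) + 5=142883680/609 = 234620.16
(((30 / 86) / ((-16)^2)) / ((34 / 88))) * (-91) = -15015/46784 = -0.32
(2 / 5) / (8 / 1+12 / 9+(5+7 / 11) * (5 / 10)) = 66/2005 = 0.03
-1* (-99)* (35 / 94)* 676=1171170/47 = 24918.51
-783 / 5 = -156.60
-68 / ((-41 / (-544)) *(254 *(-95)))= 18496/494665 = 0.04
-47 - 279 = -326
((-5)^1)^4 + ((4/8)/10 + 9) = 12681/20 = 634.05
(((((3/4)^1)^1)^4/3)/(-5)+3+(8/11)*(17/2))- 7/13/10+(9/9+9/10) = 2014699/183040 = 11.01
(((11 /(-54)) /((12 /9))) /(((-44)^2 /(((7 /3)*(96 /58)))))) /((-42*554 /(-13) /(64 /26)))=-1/2385801 = 0.00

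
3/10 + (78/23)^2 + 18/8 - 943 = -9828281/10580 = -928.95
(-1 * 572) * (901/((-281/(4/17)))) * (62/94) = 3759184/13207 = 284.64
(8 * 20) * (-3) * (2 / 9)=-320/3 = -106.67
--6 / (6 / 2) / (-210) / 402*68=-34/21105 = 0.00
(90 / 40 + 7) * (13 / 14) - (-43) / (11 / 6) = 19739/616 = 32.04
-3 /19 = -0.16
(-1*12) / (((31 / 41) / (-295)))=145140/31 = 4681.94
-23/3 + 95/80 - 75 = -3911/48 = -81.48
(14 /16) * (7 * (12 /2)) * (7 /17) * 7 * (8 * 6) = 86436/17 = 5084.47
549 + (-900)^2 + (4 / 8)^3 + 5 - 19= 6484281/8 = 810535.12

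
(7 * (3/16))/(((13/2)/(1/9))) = 7/312 = 0.02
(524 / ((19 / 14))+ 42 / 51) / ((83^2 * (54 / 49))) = 3061961/60078969 = 0.05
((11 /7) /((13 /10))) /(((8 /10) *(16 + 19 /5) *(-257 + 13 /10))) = -625/2094183 = 0.00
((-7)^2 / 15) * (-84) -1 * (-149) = -627/5 = -125.40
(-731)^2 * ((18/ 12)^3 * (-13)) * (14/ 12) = -27352603.69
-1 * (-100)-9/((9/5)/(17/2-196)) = 2075/2 = 1037.50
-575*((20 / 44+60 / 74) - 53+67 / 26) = 299107525/10582 = 28265.69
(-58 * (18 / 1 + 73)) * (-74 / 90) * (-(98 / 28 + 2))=-1074073/45 = -23868.29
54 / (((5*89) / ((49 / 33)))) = 0.18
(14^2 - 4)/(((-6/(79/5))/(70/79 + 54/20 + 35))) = -487728/25 = -19509.12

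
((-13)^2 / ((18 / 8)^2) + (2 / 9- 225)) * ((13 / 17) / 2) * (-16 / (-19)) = -1612312/26163 = -61.63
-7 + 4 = -3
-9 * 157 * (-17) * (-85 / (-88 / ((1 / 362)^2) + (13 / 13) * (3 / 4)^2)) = 32668560/184509943 = 0.18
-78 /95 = -0.82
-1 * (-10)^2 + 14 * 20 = 180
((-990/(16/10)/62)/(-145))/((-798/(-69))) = 11385/1913072 = 0.01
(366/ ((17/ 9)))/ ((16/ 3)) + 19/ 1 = 7525/136 = 55.33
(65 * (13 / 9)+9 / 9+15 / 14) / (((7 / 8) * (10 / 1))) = 24182/2205 = 10.97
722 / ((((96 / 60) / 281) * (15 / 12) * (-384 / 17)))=-1724497/384 = -4490.88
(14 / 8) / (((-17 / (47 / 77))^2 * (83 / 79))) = 174511/81267956 = 0.00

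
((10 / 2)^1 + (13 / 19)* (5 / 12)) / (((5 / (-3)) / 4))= -241/19 = -12.68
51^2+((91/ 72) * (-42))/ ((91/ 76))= 7670/3 = 2556.67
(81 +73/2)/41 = 235/82 = 2.87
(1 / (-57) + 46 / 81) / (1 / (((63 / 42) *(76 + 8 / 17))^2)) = 357857500/49419 = 7241.29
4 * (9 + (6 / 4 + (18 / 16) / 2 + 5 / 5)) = 193/4 = 48.25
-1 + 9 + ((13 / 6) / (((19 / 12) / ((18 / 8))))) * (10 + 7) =2293/38 = 60.34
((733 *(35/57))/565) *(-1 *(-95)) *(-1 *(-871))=22345505/339 = 65915.94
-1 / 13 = -0.08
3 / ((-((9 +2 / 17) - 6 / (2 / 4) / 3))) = -17/29 = -0.59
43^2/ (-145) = -1849/145 = -12.75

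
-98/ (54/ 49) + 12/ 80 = -47939/540 = -88.78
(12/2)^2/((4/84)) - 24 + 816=1548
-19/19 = -1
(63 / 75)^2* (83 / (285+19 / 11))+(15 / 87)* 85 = 14.86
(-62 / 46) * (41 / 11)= -1271/253 = -5.02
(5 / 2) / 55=1/22 = 0.05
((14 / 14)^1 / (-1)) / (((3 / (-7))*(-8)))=-7/24 = -0.29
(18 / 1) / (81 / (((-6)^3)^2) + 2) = 10368/1153 = 8.99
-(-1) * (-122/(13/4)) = -488/13 = -37.54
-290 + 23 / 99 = -28687/99 = -289.77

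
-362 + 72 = -290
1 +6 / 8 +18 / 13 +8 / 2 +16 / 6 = 1529/156 = 9.80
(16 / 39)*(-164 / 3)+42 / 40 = -50023/2340 = -21.38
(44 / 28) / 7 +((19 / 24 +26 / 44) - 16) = -14.39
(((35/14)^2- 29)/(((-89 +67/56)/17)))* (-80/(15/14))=-4851392/14751 = -328.89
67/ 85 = 0.79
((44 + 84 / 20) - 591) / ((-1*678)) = 1357/1695 = 0.80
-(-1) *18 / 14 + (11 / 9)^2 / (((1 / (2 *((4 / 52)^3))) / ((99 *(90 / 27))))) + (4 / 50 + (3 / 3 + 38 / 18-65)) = -623621984/10380825 = -60.07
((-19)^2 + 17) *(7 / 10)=1323/5 = 264.60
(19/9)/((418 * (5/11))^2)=1/17100 = 0.00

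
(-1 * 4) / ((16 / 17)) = -17/4 = -4.25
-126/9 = -14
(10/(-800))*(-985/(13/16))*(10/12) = 985/78 = 12.63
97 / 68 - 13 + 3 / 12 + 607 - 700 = -3547/34 = -104.32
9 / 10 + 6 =69/10 = 6.90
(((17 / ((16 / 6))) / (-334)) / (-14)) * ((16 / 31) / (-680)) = -3/2899120 = 0.00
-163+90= -73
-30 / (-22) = 1.36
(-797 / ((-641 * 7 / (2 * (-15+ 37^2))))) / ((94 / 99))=106834662/210889 = 506.59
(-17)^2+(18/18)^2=290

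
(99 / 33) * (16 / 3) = 16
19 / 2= 9.50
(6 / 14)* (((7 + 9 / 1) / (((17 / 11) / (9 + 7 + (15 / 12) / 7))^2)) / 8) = 74490867/793016 = 93.93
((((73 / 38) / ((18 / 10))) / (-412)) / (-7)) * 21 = 0.01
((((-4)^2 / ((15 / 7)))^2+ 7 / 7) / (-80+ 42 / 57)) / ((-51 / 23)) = 5580053/17281350 = 0.32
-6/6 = -1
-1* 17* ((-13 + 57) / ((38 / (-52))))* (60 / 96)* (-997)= -12118535/19 = -637817.63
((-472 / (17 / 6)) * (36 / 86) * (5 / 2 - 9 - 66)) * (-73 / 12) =-22482540/731 = -30755.87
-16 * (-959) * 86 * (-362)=-477689408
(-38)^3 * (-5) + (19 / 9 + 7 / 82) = 202479301/738 = 274362.20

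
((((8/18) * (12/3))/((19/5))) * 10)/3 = 1.56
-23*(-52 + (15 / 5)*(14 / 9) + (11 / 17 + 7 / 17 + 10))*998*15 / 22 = 106162250/187 = 567712.57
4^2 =16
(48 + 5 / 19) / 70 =0.69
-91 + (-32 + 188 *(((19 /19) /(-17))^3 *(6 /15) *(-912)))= -2678583/24565 = -109.04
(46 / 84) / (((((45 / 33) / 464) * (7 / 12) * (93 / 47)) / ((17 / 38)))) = 93796208/1298745 = 72.22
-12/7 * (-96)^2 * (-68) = 7520256/7 = 1074322.29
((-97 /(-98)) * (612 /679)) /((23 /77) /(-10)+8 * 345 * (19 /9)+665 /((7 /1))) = 100980/670270069 = 0.00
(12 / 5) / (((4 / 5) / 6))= 18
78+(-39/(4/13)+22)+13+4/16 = -13.50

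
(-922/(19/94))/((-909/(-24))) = -693344/5757 = -120.43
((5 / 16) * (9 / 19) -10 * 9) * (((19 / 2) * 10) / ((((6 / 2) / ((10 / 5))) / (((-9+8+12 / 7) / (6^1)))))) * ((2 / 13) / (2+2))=-75875/2912 = -26.06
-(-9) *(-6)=-54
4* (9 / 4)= 9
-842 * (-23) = 19366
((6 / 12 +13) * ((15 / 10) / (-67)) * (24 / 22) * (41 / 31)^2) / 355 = -408483/251431235 = 0.00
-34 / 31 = -1.10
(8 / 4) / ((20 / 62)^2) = 961/50 = 19.22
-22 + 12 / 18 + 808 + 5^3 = 2735/3 = 911.67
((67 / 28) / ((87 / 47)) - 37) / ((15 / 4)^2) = -347932/137025 = -2.54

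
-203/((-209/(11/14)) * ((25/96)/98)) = 136416/475 = 287.19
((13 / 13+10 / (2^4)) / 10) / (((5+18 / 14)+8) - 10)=91/2400 = 0.04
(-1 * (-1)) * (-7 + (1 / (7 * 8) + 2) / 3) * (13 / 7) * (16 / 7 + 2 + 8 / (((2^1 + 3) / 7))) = -3744949/20580 = -181.97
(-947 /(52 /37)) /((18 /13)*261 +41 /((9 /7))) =-1.71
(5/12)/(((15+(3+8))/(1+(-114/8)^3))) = -46.36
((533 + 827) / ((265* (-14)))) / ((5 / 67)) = -9112/1855 = -4.91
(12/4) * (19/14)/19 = 3/14 = 0.21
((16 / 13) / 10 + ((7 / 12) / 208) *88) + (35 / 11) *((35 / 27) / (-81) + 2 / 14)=9676163/12509640 = 0.77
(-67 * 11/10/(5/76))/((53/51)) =-1077.97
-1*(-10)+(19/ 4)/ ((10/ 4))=119/10 = 11.90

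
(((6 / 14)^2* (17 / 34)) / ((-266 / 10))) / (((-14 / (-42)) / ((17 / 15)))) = -153/13034 = -0.01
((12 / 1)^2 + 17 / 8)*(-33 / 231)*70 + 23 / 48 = -70117/48 = -1460.77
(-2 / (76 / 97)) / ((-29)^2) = -97/31958 = 0.00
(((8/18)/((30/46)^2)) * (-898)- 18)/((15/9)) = -1936618/3375 = -573.81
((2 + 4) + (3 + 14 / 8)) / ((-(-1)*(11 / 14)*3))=301/66 = 4.56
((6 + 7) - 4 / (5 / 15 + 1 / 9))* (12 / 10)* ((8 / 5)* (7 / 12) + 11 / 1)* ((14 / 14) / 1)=1432/25 = 57.28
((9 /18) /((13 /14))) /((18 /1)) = 7/234 = 0.03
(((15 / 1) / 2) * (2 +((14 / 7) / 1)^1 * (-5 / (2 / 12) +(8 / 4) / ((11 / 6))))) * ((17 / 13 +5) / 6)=-62935/143 = -440.10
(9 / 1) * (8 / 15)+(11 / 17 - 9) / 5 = 266/85 = 3.13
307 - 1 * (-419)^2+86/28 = -2453513/14 = -175250.93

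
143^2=20449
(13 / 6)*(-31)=-403/6 = -67.17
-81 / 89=-0.91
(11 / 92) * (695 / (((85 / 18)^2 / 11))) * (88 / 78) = 19980972/432055 = 46.25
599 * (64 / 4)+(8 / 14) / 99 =6641716/693 = 9584.01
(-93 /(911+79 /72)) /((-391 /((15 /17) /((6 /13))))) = 217620/436515137 = 0.00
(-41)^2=1681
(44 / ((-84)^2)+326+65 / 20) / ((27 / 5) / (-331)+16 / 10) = 240309310/1155861 = 207.91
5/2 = 2.50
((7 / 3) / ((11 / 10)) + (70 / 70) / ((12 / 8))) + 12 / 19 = 2144/627 = 3.42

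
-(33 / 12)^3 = -1331/64 = -20.80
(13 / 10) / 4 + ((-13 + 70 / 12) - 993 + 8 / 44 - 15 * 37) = -2052151/1320 = -1554.66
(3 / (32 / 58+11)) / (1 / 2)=174/335 = 0.52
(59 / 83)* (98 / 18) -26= -16531/747 = -22.13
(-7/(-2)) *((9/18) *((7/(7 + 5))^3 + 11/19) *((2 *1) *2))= 178675/32832 = 5.44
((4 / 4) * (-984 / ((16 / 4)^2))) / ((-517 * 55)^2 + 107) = -41/539032888 = 0.00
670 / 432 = 335/216 = 1.55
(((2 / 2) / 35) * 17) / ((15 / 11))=187/525 = 0.36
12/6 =2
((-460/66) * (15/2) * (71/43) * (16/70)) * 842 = -54999440/3311 = -16611.13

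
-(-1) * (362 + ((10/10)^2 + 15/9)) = 1094/3 = 364.67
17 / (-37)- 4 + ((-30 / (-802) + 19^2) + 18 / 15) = 26541757/74185 = 357.78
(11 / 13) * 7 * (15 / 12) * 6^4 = 124740/13 = 9595.38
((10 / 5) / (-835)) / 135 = -2/112725 = 0.00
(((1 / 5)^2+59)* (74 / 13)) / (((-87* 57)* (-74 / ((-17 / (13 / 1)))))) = -2788/2327975 = 0.00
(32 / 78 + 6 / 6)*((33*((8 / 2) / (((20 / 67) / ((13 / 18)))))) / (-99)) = -737/162 = -4.55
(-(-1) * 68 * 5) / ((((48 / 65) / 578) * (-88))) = -1596725/528 = -3024.10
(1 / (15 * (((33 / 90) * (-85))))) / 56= -1/26180 = 0.00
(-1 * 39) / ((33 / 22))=-26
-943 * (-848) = 799664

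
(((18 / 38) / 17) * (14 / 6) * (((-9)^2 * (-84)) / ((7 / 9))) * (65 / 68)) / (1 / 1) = -2985255/5491 = -543.66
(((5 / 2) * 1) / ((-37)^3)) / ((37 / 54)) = -135/1874161 = 0.00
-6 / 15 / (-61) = 2/305 = 0.01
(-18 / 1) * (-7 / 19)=126/19 = 6.63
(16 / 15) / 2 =8/15 = 0.53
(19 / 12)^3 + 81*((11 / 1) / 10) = 804119/8640 = 93.07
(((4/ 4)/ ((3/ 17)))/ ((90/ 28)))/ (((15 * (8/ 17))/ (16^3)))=2071552/2025 = 1022.99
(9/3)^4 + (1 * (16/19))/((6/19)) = 251/3 = 83.67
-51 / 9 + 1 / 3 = -16/3 = -5.33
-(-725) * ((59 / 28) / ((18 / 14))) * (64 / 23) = 684400/207 = 3306.28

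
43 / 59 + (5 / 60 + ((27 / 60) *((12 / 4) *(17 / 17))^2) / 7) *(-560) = -65479/177 = -369.94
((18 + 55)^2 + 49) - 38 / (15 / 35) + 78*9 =17974/3 = 5991.33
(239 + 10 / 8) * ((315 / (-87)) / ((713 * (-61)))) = 3255/162748 = 0.02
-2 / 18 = -1/9 = -0.11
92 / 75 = 1.23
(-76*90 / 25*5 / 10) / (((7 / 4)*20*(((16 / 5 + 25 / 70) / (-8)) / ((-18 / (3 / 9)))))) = -196992/415 = -474.68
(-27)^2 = 729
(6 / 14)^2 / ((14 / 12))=54/343 = 0.16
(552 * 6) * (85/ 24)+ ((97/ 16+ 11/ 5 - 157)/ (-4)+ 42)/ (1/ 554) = 55598.14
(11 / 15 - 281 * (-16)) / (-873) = -67451/13095 = -5.15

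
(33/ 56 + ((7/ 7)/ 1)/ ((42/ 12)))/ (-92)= -7/736 = -0.01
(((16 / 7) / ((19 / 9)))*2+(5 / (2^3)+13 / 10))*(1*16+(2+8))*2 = 282893/1330 = 212.70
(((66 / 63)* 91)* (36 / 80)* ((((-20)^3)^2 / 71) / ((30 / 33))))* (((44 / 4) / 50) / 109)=664435200/7739 = 85855.43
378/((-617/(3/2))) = -567/617 = -0.92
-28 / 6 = -14/3 = -4.67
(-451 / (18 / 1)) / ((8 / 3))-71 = -3859/48 = -80.40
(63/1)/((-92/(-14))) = 441/46 = 9.59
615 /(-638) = -615/638 = -0.96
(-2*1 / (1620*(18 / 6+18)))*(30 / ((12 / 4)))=-1/1701 = 0.00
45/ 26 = 1.73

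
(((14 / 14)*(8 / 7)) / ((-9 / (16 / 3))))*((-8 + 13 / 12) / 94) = 1328/26649 = 0.05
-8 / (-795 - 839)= 4/817 = 0.00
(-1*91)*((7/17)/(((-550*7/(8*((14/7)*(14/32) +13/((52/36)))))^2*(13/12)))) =-18723/1285625 = -0.01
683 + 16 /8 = 685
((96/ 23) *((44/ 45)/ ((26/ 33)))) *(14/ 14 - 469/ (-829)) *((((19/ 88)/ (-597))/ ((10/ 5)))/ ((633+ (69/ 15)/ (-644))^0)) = -1085128/739894935 = 0.00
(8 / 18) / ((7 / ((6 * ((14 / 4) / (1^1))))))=1.33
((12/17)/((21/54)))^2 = 46656/14161 = 3.29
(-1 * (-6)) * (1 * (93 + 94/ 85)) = 47994/85 = 564.64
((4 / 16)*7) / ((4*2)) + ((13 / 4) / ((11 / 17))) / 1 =5.24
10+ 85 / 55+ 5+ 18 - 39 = -49/11 = -4.45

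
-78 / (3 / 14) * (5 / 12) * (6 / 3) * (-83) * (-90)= -2265900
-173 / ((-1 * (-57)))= -173/57 = -3.04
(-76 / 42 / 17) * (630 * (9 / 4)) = -2565/17 = -150.88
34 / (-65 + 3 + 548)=17/243 = 0.07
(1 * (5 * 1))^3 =125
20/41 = 0.49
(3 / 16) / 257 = 3/4112 = 0.00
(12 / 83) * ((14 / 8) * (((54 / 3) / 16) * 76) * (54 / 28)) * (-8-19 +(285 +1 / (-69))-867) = -25408.01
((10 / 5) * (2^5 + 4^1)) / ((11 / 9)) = 648/11 = 58.91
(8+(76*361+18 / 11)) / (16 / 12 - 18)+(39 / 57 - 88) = -1734.05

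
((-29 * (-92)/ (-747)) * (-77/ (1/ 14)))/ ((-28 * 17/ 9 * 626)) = -0.12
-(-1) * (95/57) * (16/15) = 16/9 = 1.78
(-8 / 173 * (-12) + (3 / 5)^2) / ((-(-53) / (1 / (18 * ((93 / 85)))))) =22423/25581510 = 0.00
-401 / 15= -26.73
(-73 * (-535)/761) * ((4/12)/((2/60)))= 390550/761 = 513.21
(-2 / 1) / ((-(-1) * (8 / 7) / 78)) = -273/2 = -136.50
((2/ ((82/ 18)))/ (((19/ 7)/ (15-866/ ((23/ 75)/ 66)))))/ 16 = -270040365/143336 = -1883.97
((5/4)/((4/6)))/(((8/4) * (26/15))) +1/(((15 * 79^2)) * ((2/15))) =1404433/2596256 = 0.54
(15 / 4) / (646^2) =15/1669264 = 0.00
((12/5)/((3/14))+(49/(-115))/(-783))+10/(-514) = 11.18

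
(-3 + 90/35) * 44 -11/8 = -1133/56 = -20.23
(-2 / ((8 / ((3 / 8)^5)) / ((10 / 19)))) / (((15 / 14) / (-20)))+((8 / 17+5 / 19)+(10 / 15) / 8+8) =3691315/417792 = 8.84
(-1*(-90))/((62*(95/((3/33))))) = 9/6479 = 0.00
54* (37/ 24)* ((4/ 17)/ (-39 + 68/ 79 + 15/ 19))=-499833/953054 = -0.52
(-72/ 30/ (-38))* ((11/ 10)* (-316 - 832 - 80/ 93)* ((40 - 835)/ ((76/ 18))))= 840915702/55955 = 15028.43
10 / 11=0.91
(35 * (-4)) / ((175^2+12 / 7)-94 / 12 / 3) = -17640/3858637 = 0.00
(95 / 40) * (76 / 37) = 361/74 = 4.88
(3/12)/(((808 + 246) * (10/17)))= 1/2480 = 0.00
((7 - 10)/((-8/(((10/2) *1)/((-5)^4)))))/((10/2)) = 3/5000 = 0.00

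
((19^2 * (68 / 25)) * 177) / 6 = 724166/25 = 28966.64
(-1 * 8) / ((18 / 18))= -8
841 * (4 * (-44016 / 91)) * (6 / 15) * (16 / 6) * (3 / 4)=-84611328/65 = -1301712.74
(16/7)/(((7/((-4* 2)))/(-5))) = 13.06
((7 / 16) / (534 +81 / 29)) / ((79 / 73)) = 14819/19676688 = 0.00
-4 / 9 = -0.44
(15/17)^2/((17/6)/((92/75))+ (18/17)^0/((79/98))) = 3270600/14914423 = 0.22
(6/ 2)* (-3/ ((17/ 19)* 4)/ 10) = -171/680 = -0.25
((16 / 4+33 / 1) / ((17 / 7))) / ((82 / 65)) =16835/1394 = 12.08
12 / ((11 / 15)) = 180/11 = 16.36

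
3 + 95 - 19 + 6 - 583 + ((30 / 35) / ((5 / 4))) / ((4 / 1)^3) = -139437/280 = -497.99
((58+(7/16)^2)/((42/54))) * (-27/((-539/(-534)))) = -966532257/482944 = -2001.33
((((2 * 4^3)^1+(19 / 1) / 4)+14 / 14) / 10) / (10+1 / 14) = 749/564 = 1.33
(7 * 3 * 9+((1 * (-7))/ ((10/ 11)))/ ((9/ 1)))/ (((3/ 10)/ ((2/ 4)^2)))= 16933/108 = 156.79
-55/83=-0.66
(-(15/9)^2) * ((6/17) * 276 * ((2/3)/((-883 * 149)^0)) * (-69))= 211600/17 = 12447.06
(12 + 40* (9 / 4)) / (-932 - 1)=-34/311 = -0.11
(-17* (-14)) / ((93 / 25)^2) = 148750/8649 = 17.20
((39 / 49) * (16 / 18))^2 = 10816/21609 = 0.50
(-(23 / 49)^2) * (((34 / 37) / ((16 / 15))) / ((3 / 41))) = -1843565/710696 = -2.59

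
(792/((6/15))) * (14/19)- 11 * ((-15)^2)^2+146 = -10550131/19 = -555270.05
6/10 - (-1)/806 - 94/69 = -211633/278070 = -0.76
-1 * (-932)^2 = -868624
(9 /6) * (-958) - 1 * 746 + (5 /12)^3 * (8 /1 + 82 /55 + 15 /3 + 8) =-41463539/19008 = -2181.37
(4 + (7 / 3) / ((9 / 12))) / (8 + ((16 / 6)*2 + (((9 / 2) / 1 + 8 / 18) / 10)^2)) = 0.52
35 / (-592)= -35/592 = -0.06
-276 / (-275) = 276/275 = 1.00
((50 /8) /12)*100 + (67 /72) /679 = 2546317/48888 = 52.08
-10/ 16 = -5/8 = -0.62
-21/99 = -7/33 = -0.21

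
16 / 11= 1.45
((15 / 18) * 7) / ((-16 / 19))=-665/96 = -6.93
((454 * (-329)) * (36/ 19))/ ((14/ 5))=-1920420/19 = -101074.74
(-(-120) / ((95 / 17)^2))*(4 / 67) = 27744/120935 = 0.23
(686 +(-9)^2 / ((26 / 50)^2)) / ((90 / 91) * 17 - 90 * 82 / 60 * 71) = -1165913/10311249 = -0.11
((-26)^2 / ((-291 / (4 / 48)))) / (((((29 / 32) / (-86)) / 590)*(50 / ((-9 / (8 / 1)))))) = -3430024/14065 = -243.87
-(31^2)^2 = -923521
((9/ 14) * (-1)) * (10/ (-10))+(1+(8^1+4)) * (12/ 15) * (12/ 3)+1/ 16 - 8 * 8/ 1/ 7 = 2653/80 = 33.16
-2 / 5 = -0.40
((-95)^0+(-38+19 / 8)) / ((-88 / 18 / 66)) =7479/16 = 467.44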